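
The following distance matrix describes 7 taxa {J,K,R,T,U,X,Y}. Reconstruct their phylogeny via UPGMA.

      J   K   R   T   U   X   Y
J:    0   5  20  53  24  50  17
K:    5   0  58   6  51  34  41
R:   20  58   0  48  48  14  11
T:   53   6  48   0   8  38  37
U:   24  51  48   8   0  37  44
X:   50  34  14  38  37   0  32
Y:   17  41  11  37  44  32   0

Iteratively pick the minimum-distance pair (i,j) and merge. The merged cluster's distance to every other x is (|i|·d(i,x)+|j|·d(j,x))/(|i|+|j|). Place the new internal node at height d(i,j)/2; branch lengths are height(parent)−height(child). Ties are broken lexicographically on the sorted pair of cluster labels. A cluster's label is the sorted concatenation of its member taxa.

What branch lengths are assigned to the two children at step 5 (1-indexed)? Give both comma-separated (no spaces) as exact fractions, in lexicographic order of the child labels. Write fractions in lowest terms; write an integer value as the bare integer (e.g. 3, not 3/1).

57/4,51/4

1. join J+K (d=5) ⇒ JK; edges |J|=5/2, |K|=5/2
  updated: d(JK,R)=39, d(JK,T)=59/2, d(JK,U)=75/2, d(JK,X)=42, d(JK,Y)=29
2. join T+U (d=8) ⇒ TU; edges |T|=4, |U|=4
  updated: d(JK,TU)=67/2, d(R,TU)=48, d(TU,X)=75/2, d(TU,Y)=81/2
3. join R+Y (d=11) ⇒ RY; edges |R|=11/2, |Y|=11/2
  updated: d(JK,RY)=34, d(RY,TU)=177/4, d(RY,X)=23
4. join RY+X (d=23) ⇒ RXY; edges |RY|=6, |X|=23/2
  updated: d(JK,RXY)=110/3, d(RXY,TU)=42
5. join JK+TU (d=67/2) ⇒ JKTU; edges |JK|=57/4, |TU|=51/4
  updated: d(JKTU,RXY)=118/3
6. join JKTU+RXY (d=118/3) ⇒ JKRTUXY; edges |JKTU|=35/12, |RXY|=49/6
final tree: (((J:5/2,K:5/2):57/4,(T:4,U:4):51/4):35/12,((R:11/2,Y:11/2):6,X:23/2):49/6)
total length: 955/12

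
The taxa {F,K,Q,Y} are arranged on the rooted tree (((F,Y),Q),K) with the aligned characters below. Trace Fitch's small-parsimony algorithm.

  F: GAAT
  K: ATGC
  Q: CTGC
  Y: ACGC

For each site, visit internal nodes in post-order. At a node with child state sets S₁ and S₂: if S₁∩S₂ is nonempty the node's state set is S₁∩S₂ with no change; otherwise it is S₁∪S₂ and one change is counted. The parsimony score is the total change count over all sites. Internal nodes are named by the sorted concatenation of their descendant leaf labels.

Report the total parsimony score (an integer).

6

site 0, node FY: F={G} ∪ Y={A} → {A,G} (+1)
site 0, node FQY: FY={A,G} ∪ Q={C} → {A,C,G} (+1)
site 0, node FKQY: FQY={A,C,G} ∩ K={A} → {A} (+0)
site 1, node FY: F={A} ∪ Y={C} → {A,C} (+1)
site 1, node FQY: FY={A,C} ∪ Q={T} → {A,C,T} (+1)
site 1, node FKQY: FQY={A,C,T} ∩ K={T} → {T} (+0)
site 2, node FY: F={A} ∪ Y={G} → {A,G} (+1)
site 2, node FQY: FY={A,G} ∩ Q={G} → {G} (+0)
site 2, node FKQY: FQY={G} ∩ K={G} → {G} (+0)
site 3, node FY: F={T} ∪ Y={C} → {C,T} (+1)
site 3, node FQY: FY={C,T} ∩ Q={C} → {C} (+0)
site 3, node FKQY: FQY={C} ∩ K={C} → {C} (+0)
per-site changes: [2, 2, 1, 1]; total = 6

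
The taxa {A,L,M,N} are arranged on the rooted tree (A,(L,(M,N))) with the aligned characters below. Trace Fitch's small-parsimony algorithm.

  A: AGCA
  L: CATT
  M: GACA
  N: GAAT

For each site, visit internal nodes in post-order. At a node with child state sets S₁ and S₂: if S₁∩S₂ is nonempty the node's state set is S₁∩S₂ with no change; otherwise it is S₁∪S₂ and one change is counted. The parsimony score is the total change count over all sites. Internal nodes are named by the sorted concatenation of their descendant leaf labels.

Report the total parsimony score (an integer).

7

MN@0: {G} ∩ {G} = {G} (intersection, +0)
LMN@0: {C} ∪ {G} = {C,G} (union, +1)
ALMN@0: {A} ∪ {C,G} = {A,C,G} (union, +1)
MN@1: {A} ∩ {A} = {A} (intersection, +0)
LMN@1: {A} ∩ {A} = {A} (intersection, +0)
ALMN@1: {G} ∪ {A} = {A,G} (union, +1)
MN@2: {C} ∪ {A} = {A,C} (union, +1)
LMN@2: {T} ∪ {A,C} = {A,C,T} (union, +1)
ALMN@2: {C} ∩ {A,C,T} = {C} (intersection, +0)
MN@3: {A} ∪ {T} = {A,T} (union, +1)
LMN@3: {T} ∩ {A,T} = {T} (intersection, +0)
ALMN@3: {A} ∪ {T} = {A,T} (union, +1)
per-site changes: [2, 1, 2, 2]; total = 7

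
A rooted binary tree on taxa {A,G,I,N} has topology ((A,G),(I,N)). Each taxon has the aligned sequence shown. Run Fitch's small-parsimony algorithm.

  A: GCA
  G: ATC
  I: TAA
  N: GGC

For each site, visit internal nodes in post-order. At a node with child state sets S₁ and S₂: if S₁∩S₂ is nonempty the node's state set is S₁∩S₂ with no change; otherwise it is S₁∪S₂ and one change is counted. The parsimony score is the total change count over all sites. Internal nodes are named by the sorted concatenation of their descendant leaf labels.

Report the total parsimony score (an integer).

7

AG@0: {G} ∪ {A} = {A,G} (union, +1)
IN@0: {T} ∪ {G} = {G,T} (union, +1)
AGIN@0: {A,G} ∩ {G,T} = {G} (intersection, +0)
AG@1: {C} ∪ {T} = {C,T} (union, +1)
IN@1: {A} ∪ {G} = {A,G} (union, +1)
AGIN@1: {C,T} ∪ {A,G} = {A,C,G,T} (union, +1)
AG@2: {A} ∪ {C} = {A,C} (union, +1)
IN@2: {A} ∪ {C} = {A,C} (union, +1)
AGIN@2: {A,C} ∩ {A,C} = {A,C} (intersection, +0)
per-site changes: [2, 3, 2]; total = 7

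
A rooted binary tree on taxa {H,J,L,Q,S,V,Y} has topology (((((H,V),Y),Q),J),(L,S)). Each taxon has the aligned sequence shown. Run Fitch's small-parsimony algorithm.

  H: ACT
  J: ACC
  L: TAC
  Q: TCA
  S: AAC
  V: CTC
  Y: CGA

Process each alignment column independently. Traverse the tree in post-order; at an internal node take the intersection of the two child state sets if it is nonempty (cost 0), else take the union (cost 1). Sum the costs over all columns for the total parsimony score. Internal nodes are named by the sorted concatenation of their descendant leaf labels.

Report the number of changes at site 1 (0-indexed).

3

site 0, node HV: H={A} ∪ V={C} → {A,C} (+1)
site 0, node HVY: HV={A,C} ∩ Y={C} → {C} (+0)
site 0, node HQVY: HVY={C} ∪ Q={T} → {C,T} (+1)
site 0, node HJQVY: HQVY={C,T} ∪ J={A} → {A,C,T} (+1)
site 0, node LS: L={T} ∪ S={A} → {A,T} (+1)
site 0, node HJLQSVY: HJQVY={A,C,T} ∩ LS={A,T} → {A,T} (+0)
site 1, node HV: H={C} ∪ V={T} → {C,T} (+1)
site 1, node HVY: HV={C,T} ∪ Y={G} → {C,G,T} (+1)
site 1, node HQVY: HVY={C,G,T} ∩ Q={C} → {C} (+0)
site 1, node HJQVY: HQVY={C} ∩ J={C} → {C} (+0)
site 1, node LS: L={A} ∩ S={A} → {A} (+0)
site 1, node HJLQSVY: HJQVY={C} ∪ LS={A} → {A,C} (+1)
site 2, node HV: H={T} ∪ V={C} → {C,T} (+1)
site 2, node HVY: HV={C,T} ∪ Y={A} → {A,C,T} (+1)
site 2, node HQVY: HVY={A,C,T} ∩ Q={A} → {A} (+0)
site 2, node HJQVY: HQVY={A} ∪ J={C} → {A,C} (+1)
site 2, node LS: L={C} ∩ S={C} → {C} (+0)
site 2, node HJLQSVY: HJQVY={A,C} ∩ LS={C} → {C} (+0)
per-site changes: [4, 3, 3]; total = 10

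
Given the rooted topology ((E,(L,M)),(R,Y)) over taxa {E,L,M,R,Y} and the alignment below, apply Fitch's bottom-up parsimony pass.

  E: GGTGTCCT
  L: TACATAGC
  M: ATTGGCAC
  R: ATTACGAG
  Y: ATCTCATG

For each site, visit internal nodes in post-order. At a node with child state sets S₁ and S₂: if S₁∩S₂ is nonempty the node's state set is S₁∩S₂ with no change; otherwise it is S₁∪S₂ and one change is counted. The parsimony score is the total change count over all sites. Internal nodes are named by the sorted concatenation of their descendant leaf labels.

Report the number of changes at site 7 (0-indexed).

site 0, node LM: L={T} ∪ M={A} → {A,T} (+1)
site 0, node ELM: E={G} ∪ LM={A,T} → {A,G,T} (+1)
site 0, node RY: R={A} ∩ Y={A} → {A} (+0)
site 0, node ELMRY: ELM={A,G,T} ∩ RY={A} → {A} (+0)
site 1, node LM: L={A} ∪ M={T} → {A,T} (+1)
site 1, node ELM: E={G} ∪ LM={A,T} → {A,G,T} (+1)
site 1, node RY: R={T} ∩ Y={T} → {T} (+0)
site 1, node ELMRY: ELM={A,G,T} ∩ RY={T} → {T} (+0)
site 2, node LM: L={C} ∪ M={T} → {C,T} (+1)
site 2, node ELM: E={T} ∩ LM={C,T} → {T} (+0)
site 2, node RY: R={T} ∪ Y={C} → {C,T} (+1)
site 2, node ELMRY: ELM={T} ∩ RY={C,T} → {T} (+0)
site 3, node LM: L={A} ∪ M={G} → {A,G} (+1)
site 3, node ELM: E={G} ∩ LM={A,G} → {G} (+0)
site 3, node RY: R={A} ∪ Y={T} → {A,T} (+1)
site 3, node ELMRY: ELM={G} ∪ RY={A,T} → {A,G,T} (+1)
site 4, node LM: L={T} ∪ M={G} → {G,T} (+1)
site 4, node ELM: E={T} ∩ LM={G,T} → {T} (+0)
site 4, node RY: R={C} ∩ Y={C} → {C} (+0)
site 4, node ELMRY: ELM={T} ∪ RY={C} → {C,T} (+1)
site 5, node LM: L={A} ∪ M={C} → {A,C} (+1)
site 5, node ELM: E={C} ∩ LM={A,C} → {C} (+0)
site 5, node RY: R={G} ∪ Y={A} → {A,G} (+1)
site 5, node ELMRY: ELM={C} ∪ RY={A,G} → {A,C,G} (+1)
site 6, node LM: L={G} ∪ M={A} → {A,G} (+1)
site 6, node ELM: E={C} ∪ LM={A,G} → {A,C,G} (+1)
site 6, node RY: R={A} ∪ Y={T} → {A,T} (+1)
site 6, node ELMRY: ELM={A,C,G} ∩ RY={A,T} → {A} (+0)
site 7, node LM: L={C} ∩ M={C} → {C} (+0)
site 7, node ELM: E={T} ∪ LM={C} → {C,T} (+1)
site 7, node RY: R={G} ∩ Y={G} → {G} (+0)
site 7, node ELMRY: ELM={C,T} ∪ RY={G} → {C,G,T} (+1)
per-site changes: [2, 2, 2, 3, 2, 3, 3, 2]; total = 19

2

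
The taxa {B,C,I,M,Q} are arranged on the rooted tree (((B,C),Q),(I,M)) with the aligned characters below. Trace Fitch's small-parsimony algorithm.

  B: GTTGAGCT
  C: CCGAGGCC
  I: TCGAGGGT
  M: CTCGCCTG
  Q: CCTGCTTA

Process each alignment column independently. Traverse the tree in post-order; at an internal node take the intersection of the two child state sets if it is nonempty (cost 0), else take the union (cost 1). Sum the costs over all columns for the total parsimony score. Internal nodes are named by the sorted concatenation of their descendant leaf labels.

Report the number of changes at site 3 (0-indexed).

[col 0] BC: children B:{G}, C:{C} ∪→ {C,G}; cost 1
[col 0] BCQ: children BC:{C,G}, Q:{C} ∩→ {C}; cost 0
[col 0] IM: children I:{T}, M:{C} ∪→ {C,T}; cost 1
[col 0] BCIMQ: children BCQ:{C}, IM:{C,T} ∩→ {C}; cost 0
[col 1] BC: children B:{T}, C:{C} ∪→ {C,T}; cost 1
[col 1] BCQ: children BC:{C,T}, Q:{C} ∩→ {C}; cost 0
[col 1] IM: children I:{C}, M:{T} ∪→ {C,T}; cost 1
[col 1] BCIMQ: children BCQ:{C}, IM:{C,T} ∩→ {C}; cost 0
[col 2] BC: children B:{T}, C:{G} ∪→ {G,T}; cost 1
[col 2] BCQ: children BC:{G,T}, Q:{T} ∩→ {T}; cost 0
[col 2] IM: children I:{G}, M:{C} ∪→ {C,G}; cost 1
[col 2] BCIMQ: children BCQ:{T}, IM:{C,G} ∪→ {C,G,T}; cost 1
[col 3] BC: children B:{G}, C:{A} ∪→ {A,G}; cost 1
[col 3] BCQ: children BC:{A,G}, Q:{G} ∩→ {G}; cost 0
[col 3] IM: children I:{A}, M:{G} ∪→ {A,G}; cost 1
[col 3] BCIMQ: children BCQ:{G}, IM:{A,G} ∩→ {G}; cost 0
[col 4] BC: children B:{A}, C:{G} ∪→ {A,G}; cost 1
[col 4] BCQ: children BC:{A,G}, Q:{C} ∪→ {A,C,G}; cost 1
[col 4] IM: children I:{G}, M:{C} ∪→ {C,G}; cost 1
[col 4] BCIMQ: children BCQ:{A,C,G}, IM:{C,G} ∩→ {C,G}; cost 0
[col 5] BC: children B:{G}, C:{G} ∩→ {G}; cost 0
[col 5] BCQ: children BC:{G}, Q:{T} ∪→ {G,T}; cost 1
[col 5] IM: children I:{G}, M:{C} ∪→ {C,G}; cost 1
[col 5] BCIMQ: children BCQ:{G,T}, IM:{C,G} ∩→ {G}; cost 0
[col 6] BC: children B:{C}, C:{C} ∩→ {C}; cost 0
[col 6] BCQ: children BC:{C}, Q:{T} ∪→ {C,T}; cost 1
[col 6] IM: children I:{G}, M:{T} ∪→ {G,T}; cost 1
[col 6] BCIMQ: children BCQ:{C,T}, IM:{G,T} ∩→ {T}; cost 0
[col 7] BC: children B:{T}, C:{C} ∪→ {C,T}; cost 1
[col 7] BCQ: children BC:{C,T}, Q:{A} ∪→ {A,C,T}; cost 1
[col 7] IM: children I:{T}, M:{G} ∪→ {G,T}; cost 1
[col 7] BCIMQ: children BCQ:{A,C,T}, IM:{G,T} ∩→ {T}; cost 0
per-site changes: [2, 2, 3, 2, 3, 2, 2, 3]; total = 19

2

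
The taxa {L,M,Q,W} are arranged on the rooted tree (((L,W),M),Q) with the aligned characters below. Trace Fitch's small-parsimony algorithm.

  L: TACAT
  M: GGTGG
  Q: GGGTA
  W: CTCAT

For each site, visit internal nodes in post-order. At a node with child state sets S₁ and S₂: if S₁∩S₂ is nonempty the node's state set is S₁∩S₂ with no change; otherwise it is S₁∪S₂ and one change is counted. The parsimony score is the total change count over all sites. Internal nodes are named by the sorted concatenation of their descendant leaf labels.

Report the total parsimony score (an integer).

site 0, node LW: L={T} ∪ W={C} → {C,T} (+1)
site 0, node LMW: LW={C,T} ∪ M={G} → {C,G,T} (+1)
site 0, node LMQW: LMW={C,G,T} ∩ Q={G} → {G} (+0)
site 1, node LW: L={A} ∪ W={T} → {A,T} (+1)
site 1, node LMW: LW={A,T} ∪ M={G} → {A,G,T} (+1)
site 1, node LMQW: LMW={A,G,T} ∩ Q={G} → {G} (+0)
site 2, node LW: L={C} ∩ W={C} → {C} (+0)
site 2, node LMW: LW={C} ∪ M={T} → {C,T} (+1)
site 2, node LMQW: LMW={C,T} ∪ Q={G} → {C,G,T} (+1)
site 3, node LW: L={A} ∩ W={A} → {A} (+0)
site 3, node LMW: LW={A} ∪ M={G} → {A,G} (+1)
site 3, node LMQW: LMW={A,G} ∪ Q={T} → {A,G,T} (+1)
site 4, node LW: L={T} ∩ W={T} → {T} (+0)
site 4, node LMW: LW={T} ∪ M={G} → {G,T} (+1)
site 4, node LMQW: LMW={G,T} ∪ Q={A} → {A,G,T} (+1)
per-site changes: [2, 2, 2, 2, 2]; total = 10

10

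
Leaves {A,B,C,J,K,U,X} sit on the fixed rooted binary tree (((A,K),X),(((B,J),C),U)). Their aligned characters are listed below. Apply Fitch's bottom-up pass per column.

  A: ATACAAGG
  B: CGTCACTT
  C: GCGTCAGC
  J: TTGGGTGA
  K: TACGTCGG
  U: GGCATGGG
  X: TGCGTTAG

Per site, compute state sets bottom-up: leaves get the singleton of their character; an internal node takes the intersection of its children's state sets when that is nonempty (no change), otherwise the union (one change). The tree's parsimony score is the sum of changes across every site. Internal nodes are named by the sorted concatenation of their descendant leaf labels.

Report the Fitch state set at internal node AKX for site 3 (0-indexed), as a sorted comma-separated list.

[col 0] AK: children A:{A}, K:{T} ∪→ {A,T}; cost 1
[col 0] AKX: children AK:{A,T}, X:{T} ∩→ {T}; cost 0
[col 0] BJ: children B:{C}, J:{T} ∪→ {C,T}; cost 1
[col 0] BCJ: children BJ:{C,T}, C:{G} ∪→ {C,G,T}; cost 1
[col 0] BCJU: children BCJ:{C,G,T}, U:{G} ∩→ {G}; cost 0
[col 0] ABCJKUX: children AKX:{T}, BCJU:{G} ∪→ {G,T}; cost 1
[col 1] AK: children A:{T}, K:{A} ∪→ {A,T}; cost 1
[col 1] AKX: children AK:{A,T}, X:{G} ∪→ {A,G,T}; cost 1
[col 1] BJ: children B:{G}, J:{T} ∪→ {G,T}; cost 1
[col 1] BCJ: children BJ:{G,T}, C:{C} ∪→ {C,G,T}; cost 1
[col 1] BCJU: children BCJ:{C,G,T}, U:{G} ∩→ {G}; cost 0
[col 1] ABCJKUX: children AKX:{A,G,T}, BCJU:{G} ∩→ {G}; cost 0
[col 2] AK: children A:{A}, K:{C} ∪→ {A,C}; cost 1
[col 2] AKX: children AK:{A,C}, X:{C} ∩→ {C}; cost 0
[col 2] BJ: children B:{T}, J:{G} ∪→ {G,T}; cost 1
[col 2] BCJ: children BJ:{G,T}, C:{G} ∩→ {G}; cost 0
[col 2] BCJU: children BCJ:{G}, U:{C} ∪→ {C,G}; cost 1
[col 2] ABCJKUX: children AKX:{C}, BCJU:{C,G} ∩→ {C}; cost 0
[col 3] AK: children A:{C}, K:{G} ∪→ {C,G}; cost 1
[col 3] AKX: children AK:{C,G}, X:{G} ∩→ {G}; cost 0
[col 3] BJ: children B:{C}, J:{G} ∪→ {C,G}; cost 1
[col 3] BCJ: children BJ:{C,G}, C:{T} ∪→ {C,G,T}; cost 1
[col 3] BCJU: children BCJ:{C,G,T}, U:{A} ∪→ {A,C,G,T}; cost 1
[col 3] ABCJKUX: children AKX:{G}, BCJU:{A,C,G,T} ∩→ {G}; cost 0
[col 4] AK: children A:{A}, K:{T} ∪→ {A,T}; cost 1
[col 4] AKX: children AK:{A,T}, X:{T} ∩→ {T}; cost 0
[col 4] BJ: children B:{A}, J:{G} ∪→ {A,G}; cost 1
[col 4] BCJ: children BJ:{A,G}, C:{C} ∪→ {A,C,G}; cost 1
[col 4] BCJU: children BCJ:{A,C,G}, U:{T} ∪→ {A,C,G,T}; cost 1
[col 4] ABCJKUX: children AKX:{T}, BCJU:{A,C,G,T} ∩→ {T}; cost 0
[col 5] AK: children A:{A}, K:{C} ∪→ {A,C}; cost 1
[col 5] AKX: children AK:{A,C}, X:{T} ∪→ {A,C,T}; cost 1
[col 5] BJ: children B:{C}, J:{T} ∪→ {C,T}; cost 1
[col 5] BCJ: children BJ:{C,T}, C:{A} ∪→ {A,C,T}; cost 1
[col 5] BCJU: children BCJ:{A,C,T}, U:{G} ∪→ {A,C,G,T}; cost 1
[col 5] ABCJKUX: children AKX:{A,C,T}, BCJU:{A,C,G,T} ∩→ {A,C,T}; cost 0
[col 6] AK: children A:{G}, K:{G} ∩→ {G}; cost 0
[col 6] AKX: children AK:{G}, X:{A} ∪→ {A,G}; cost 1
[col 6] BJ: children B:{T}, J:{G} ∪→ {G,T}; cost 1
[col 6] BCJ: children BJ:{G,T}, C:{G} ∩→ {G}; cost 0
[col 6] BCJU: children BCJ:{G}, U:{G} ∩→ {G}; cost 0
[col 6] ABCJKUX: children AKX:{A,G}, BCJU:{G} ∩→ {G}; cost 0
[col 7] AK: children A:{G}, K:{G} ∩→ {G}; cost 0
[col 7] AKX: children AK:{G}, X:{G} ∩→ {G}; cost 0
[col 7] BJ: children B:{T}, J:{A} ∪→ {A,T}; cost 1
[col 7] BCJ: children BJ:{A,T}, C:{C} ∪→ {A,C,T}; cost 1
[col 7] BCJU: children BCJ:{A,C,T}, U:{G} ∪→ {A,C,G,T}; cost 1
[col 7] ABCJKUX: children AKX:{G}, BCJU:{A,C,G,T} ∩→ {G}; cost 0
per-site changes: [4, 4, 3, 4, 4, 5, 2, 3]; total = 29

G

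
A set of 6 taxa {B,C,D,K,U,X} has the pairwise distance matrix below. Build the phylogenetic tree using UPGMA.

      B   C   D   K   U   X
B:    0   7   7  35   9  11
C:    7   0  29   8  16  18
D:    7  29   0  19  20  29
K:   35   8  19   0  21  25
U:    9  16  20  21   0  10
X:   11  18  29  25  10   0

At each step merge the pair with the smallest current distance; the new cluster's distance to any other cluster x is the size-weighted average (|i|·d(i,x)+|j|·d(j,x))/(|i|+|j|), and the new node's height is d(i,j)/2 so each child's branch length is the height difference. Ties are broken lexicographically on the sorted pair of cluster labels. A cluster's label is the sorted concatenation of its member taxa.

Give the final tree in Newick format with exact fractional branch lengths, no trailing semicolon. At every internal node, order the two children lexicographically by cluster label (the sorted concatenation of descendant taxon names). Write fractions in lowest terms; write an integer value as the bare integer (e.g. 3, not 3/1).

1. join B+C (d=7) ⇒ BC; edges |B|=7/2, |C|=7/2
  updated: d(BC,D)=18, d(BC,K)=43/2, d(BC,U)=25/2, d(BC,X)=29/2
2. join U+X (d=10) ⇒ UX; edges |U|=5, |X|=5
  updated: d(BC,UX)=27/2, d(D,UX)=49/2, d(K,UX)=23
3. join BC+UX (d=27/2) ⇒ BCUX; edges |BC|=13/4, |UX|=7/4
  updated: d(BCUX,D)=85/4, d(BCUX,K)=89/4
4. join D+K (d=19) ⇒ DK; edges |D|=19/2, |K|=19/2
  updated: d(BCUX,DK)=87/4
5. join BCUX+DK (d=87/4) ⇒ BCDKUX; edges |BCUX|=33/8, |DK|=11/8
final tree: (((B:7/2,C:7/2):13/4,(U:5,X:5):7/4):33/8,(D:19/2,K:19/2):11/8)
total length: 93/2

(((B:7/2,C:7/2):13/4,(U:5,X:5):7/4):33/8,(D:19/2,K:19/2):11/8)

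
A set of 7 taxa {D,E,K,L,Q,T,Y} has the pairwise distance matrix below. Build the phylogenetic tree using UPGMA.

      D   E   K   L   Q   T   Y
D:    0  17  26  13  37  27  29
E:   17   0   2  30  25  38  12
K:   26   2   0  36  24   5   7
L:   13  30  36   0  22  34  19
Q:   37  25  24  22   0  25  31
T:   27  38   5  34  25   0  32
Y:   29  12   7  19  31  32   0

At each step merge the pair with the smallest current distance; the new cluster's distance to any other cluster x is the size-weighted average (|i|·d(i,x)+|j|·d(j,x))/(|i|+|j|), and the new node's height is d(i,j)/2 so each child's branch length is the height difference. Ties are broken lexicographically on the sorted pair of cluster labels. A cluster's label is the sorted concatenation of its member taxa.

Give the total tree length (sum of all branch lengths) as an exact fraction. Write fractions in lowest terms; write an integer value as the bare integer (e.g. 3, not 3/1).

2623/40

iteration 1: select E,K (d=2); attach at lengths (1, 1); label the merged cluster EK
  updated: d(D,EK)=43/2, d(EK,L)=33, d(EK,Q)=49/2, d(EK,T)=43/2, d(EK,Y)=19/2
iteration 2: select EK,Y (d=19/2); attach at lengths (15/4, 19/4); label the merged cluster EKY
  updated: d(D,EKY)=24, d(EKY,L)=85/3, d(EKY,Q)=80/3, d(EKY,T)=25
iteration 3: select D,L (d=13); attach at lengths (13/2, 13/2); label the merged cluster DL
  updated: d(DL,EKY)=157/6, d(DL,Q)=59/2, d(DL,T)=61/2
iteration 4: select EKY,T (d=25); attach at lengths (31/4, 25/2); label the merged cluster EKTY
  updated: d(DL,EKTY)=109/4, d(EKTY,Q)=105/4
iteration 5: select EKTY,Q (d=105/4); attach at lengths (5/8, 105/8); label the merged cluster EKQTY
  updated: d(DL,EKQTY)=277/10
iteration 6: select DL,EKQTY (d=277/10); attach at lengths (147/20, 29/40); label the merged cluster DEKLQTY
final tree: ((D:13/2,L:13/2):147/20,((((E:1,K:1):15/4,Y:19/4):31/4,T:25/2):5/8,Q:105/8):29/40)
total length: 2623/40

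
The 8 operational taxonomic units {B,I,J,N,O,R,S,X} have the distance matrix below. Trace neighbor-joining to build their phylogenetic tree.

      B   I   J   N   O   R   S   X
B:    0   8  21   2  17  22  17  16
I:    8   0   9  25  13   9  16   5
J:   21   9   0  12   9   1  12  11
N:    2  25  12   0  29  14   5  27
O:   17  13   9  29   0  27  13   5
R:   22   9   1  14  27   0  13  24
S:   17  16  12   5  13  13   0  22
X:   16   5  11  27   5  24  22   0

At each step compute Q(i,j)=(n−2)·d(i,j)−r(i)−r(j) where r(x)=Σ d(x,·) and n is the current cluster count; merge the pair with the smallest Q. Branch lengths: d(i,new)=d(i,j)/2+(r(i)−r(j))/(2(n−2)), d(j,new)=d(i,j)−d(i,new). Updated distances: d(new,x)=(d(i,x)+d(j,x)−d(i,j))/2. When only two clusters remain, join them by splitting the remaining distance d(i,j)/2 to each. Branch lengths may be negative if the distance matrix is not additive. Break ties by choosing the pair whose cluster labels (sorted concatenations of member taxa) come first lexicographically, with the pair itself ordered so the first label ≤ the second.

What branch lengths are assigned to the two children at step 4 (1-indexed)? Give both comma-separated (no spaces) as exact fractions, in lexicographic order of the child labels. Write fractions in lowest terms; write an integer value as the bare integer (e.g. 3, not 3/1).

37/6,23/6

step 1: merge (B,N) at d=2, Q=-205; branch lengths B→1/12, N→23/12; new cluster BN
  updated: d(BN,I)=31/2, d(BN,J)=31/2, d(BN,O)=22, d(BN,R)=17, d(BN,S)=10, d(BN,X)=41/2
step 2: merge (O,X) at d=5, Q=-303/2; branch lengths O→53/20, X→47/20; new cluster OX
  updated: d(BN,OX)=75/4, d(I,OX)=13/2, d(J,OX)=15/2, d(OX,R)=23, d(OX,S)=15
step 3: merge (J,R) at d=1, Q=-104; branch lengths J→-7/4, R→11/4; new cluster JR
  updated: d(BN,JR)=63/4, d(I,JR)=17/2, d(JR,OX)=59/4, d(JR,S)=12
step 4: merge (BN,S) at d=10, Q=-83; branch lengths BN→37/6, S→23/6; new cluster BNS
  updated: d(BNS,I)=43/4, d(BNS,JR)=71/8, d(BNS,OX)=95/8
step 5: merge (BNS,JR) at d=71/8, Q=-367/8; branch lengths BNS→137/32, JR→147/32; new cluster BJNRS
  updated: d(BJNRS,I)=83/16, d(BJNRS,OX)=71/8
step 6: merge (BJNRS,I) at d=83/16, Q=-329/16; branch lengths BJNRS→121/32, I→45/32; new cluster BIJNRS
  updated: d(BIJNRS,OX)=163/32
step 7: merge (BIJNRS,OX) at d=163/32; branch lengths BIJNRS→163/64, OX→163/64; new cluster BIJNORSX
final tree: (((((B:1/12,N:23/12):37/6,S:23/6):137/32,(J:-7/4,R:11/4):147/32):121/32,I:45/32):163/64,(O:53/20,X:47/20):163/64)
total length: 1189/32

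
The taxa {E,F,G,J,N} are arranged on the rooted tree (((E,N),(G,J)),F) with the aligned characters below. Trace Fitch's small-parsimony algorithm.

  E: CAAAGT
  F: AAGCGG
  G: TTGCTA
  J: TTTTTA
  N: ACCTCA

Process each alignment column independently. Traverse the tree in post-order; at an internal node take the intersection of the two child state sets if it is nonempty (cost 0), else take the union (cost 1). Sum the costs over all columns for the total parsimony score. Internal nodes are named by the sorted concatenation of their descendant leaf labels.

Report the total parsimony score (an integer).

14

[col 0] EN: children E:{C}, N:{A} ∪→ {A,C}; cost 1
[col 0] GJ: children G:{T}, J:{T} ∩→ {T}; cost 0
[col 0] EGJN: children EN:{A,C}, GJ:{T} ∪→ {A,C,T}; cost 1
[col 0] EFGJN: children EGJN:{A,C,T}, F:{A} ∩→ {A}; cost 0
[col 1] EN: children E:{A}, N:{C} ∪→ {A,C}; cost 1
[col 1] GJ: children G:{T}, J:{T} ∩→ {T}; cost 0
[col 1] EGJN: children EN:{A,C}, GJ:{T} ∪→ {A,C,T}; cost 1
[col 1] EFGJN: children EGJN:{A,C,T}, F:{A} ∩→ {A}; cost 0
[col 2] EN: children E:{A}, N:{C} ∪→ {A,C}; cost 1
[col 2] GJ: children G:{G}, J:{T} ∪→ {G,T}; cost 1
[col 2] EGJN: children EN:{A,C}, GJ:{G,T} ∪→ {A,C,G,T}; cost 1
[col 2] EFGJN: children EGJN:{A,C,G,T}, F:{G} ∩→ {G}; cost 0
[col 3] EN: children E:{A}, N:{T} ∪→ {A,T}; cost 1
[col 3] GJ: children G:{C}, J:{T} ∪→ {C,T}; cost 1
[col 3] EGJN: children EN:{A,T}, GJ:{C,T} ∩→ {T}; cost 0
[col 3] EFGJN: children EGJN:{T}, F:{C} ∪→ {C,T}; cost 1
[col 4] EN: children E:{G}, N:{C} ∪→ {C,G}; cost 1
[col 4] GJ: children G:{T}, J:{T} ∩→ {T}; cost 0
[col 4] EGJN: children EN:{C,G}, GJ:{T} ∪→ {C,G,T}; cost 1
[col 4] EFGJN: children EGJN:{C,G,T}, F:{G} ∩→ {G}; cost 0
[col 5] EN: children E:{T}, N:{A} ∪→ {A,T}; cost 1
[col 5] GJ: children G:{A}, J:{A} ∩→ {A}; cost 0
[col 5] EGJN: children EN:{A,T}, GJ:{A} ∩→ {A}; cost 0
[col 5] EFGJN: children EGJN:{A}, F:{G} ∪→ {A,G}; cost 1
per-site changes: [2, 2, 3, 3, 2, 2]; total = 14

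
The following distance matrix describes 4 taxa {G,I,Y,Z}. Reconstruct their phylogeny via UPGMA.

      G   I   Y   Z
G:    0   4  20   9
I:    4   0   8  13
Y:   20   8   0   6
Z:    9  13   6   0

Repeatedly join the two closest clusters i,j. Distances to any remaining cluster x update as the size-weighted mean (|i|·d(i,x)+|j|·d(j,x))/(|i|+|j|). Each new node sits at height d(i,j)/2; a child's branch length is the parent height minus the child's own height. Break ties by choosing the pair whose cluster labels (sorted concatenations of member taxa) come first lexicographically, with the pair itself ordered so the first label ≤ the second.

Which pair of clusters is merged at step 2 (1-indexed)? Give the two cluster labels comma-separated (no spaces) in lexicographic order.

Y,Z

step 1: merge (G,I) at d=4; branch lengths G→2, I→2; new cluster GI
  updated: d(GI,Y)=14, d(GI,Z)=11
step 2: merge (Y,Z) at d=6; branch lengths Y→3, Z→3; new cluster YZ
  updated: d(GI,YZ)=25/2
step 3: merge (GI,YZ) at d=25/2; branch lengths GI→17/4, YZ→13/4; new cluster GIYZ
final tree: ((G:2,I:2):17/4,(Y:3,Z:3):13/4)
total length: 35/2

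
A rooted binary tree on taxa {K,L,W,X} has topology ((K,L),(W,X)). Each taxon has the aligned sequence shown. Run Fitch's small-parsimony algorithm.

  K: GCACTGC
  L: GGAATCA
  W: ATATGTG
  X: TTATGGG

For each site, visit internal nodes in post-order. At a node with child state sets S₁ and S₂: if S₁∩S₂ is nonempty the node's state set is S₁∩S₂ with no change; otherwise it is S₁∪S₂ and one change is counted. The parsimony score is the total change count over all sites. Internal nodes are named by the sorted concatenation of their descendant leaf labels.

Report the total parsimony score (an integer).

11

site 0, node KL: K={G} ∩ L={G} → {G} (+0)
site 0, node WX: W={A} ∪ X={T} → {A,T} (+1)
site 0, node KLWX: KL={G} ∪ WX={A,T} → {A,G,T} (+1)
site 1, node KL: K={C} ∪ L={G} → {C,G} (+1)
site 1, node WX: W={T} ∩ X={T} → {T} (+0)
site 1, node KLWX: KL={C,G} ∪ WX={T} → {C,G,T} (+1)
site 2, node KL: K={A} ∩ L={A} → {A} (+0)
site 2, node WX: W={A} ∩ X={A} → {A} (+0)
site 2, node KLWX: KL={A} ∩ WX={A} → {A} (+0)
site 3, node KL: K={C} ∪ L={A} → {A,C} (+1)
site 3, node WX: W={T} ∩ X={T} → {T} (+0)
site 3, node KLWX: KL={A,C} ∪ WX={T} → {A,C,T} (+1)
site 4, node KL: K={T} ∩ L={T} → {T} (+0)
site 4, node WX: W={G} ∩ X={G} → {G} (+0)
site 4, node KLWX: KL={T} ∪ WX={G} → {G,T} (+1)
site 5, node KL: K={G} ∪ L={C} → {C,G} (+1)
site 5, node WX: W={T} ∪ X={G} → {G,T} (+1)
site 5, node KLWX: KL={C,G} ∩ WX={G,T} → {G} (+0)
site 6, node KL: K={C} ∪ L={A} → {A,C} (+1)
site 6, node WX: W={G} ∩ X={G} → {G} (+0)
site 6, node KLWX: KL={A,C} ∪ WX={G} → {A,C,G} (+1)
per-site changes: [2, 2, 0, 2, 1, 2, 2]; total = 11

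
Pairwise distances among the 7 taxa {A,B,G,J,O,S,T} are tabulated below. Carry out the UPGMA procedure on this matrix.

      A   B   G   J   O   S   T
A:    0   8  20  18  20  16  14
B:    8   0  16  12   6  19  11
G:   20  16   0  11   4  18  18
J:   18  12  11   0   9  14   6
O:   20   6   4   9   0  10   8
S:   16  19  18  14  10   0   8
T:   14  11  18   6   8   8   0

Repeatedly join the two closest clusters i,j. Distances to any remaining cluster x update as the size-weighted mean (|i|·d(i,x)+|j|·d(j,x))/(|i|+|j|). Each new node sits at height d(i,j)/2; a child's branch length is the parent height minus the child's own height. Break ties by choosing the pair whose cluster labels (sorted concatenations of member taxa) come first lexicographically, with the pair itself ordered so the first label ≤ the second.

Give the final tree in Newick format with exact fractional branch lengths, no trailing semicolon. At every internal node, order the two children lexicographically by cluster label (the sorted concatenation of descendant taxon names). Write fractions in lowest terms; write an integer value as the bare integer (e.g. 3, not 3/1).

1. join G+O (d=4) ⇒ GO; edges |G|=2, |O|=2
  updated: d(A,GO)=20, d(B,GO)=11, d(GO,J)=10, d(GO,S)=14, d(GO,T)=13
2. join J+T (d=6) ⇒ JT; edges |J|=3, |T|=3
  updated: d(A,JT)=16, d(B,JT)=23/2, d(GO,JT)=23/2, d(JT,S)=11
3. join A+B (d=8) ⇒ AB; edges |A|=4, |B|=4
  updated: d(AB,GO)=31/2, d(AB,JT)=55/4, d(AB,S)=35/2
4. join JT+S (d=11) ⇒ JST; edges |JT|=5/2, |S|=11/2
  updated: d(AB,JST)=15, d(GO,JST)=37/3
5. join GO+JST (d=37/3) ⇒ GJOST; edges |GO|=25/6, |JST|=2/3
  updated: d(AB,GJOST)=76/5
6. join AB+GJOST (d=76/5) ⇒ ABGJOST; edges |AB|=18/5, |GJOST|=43/30
final tree: ((A:4,B:4):18/5,((G:2,O:2):25/6,((J:3,T:3):5/2,S:11/2):2/3):43/30)
total length: 538/15

((A:4,B:4):18/5,((G:2,O:2):25/6,((J:3,T:3):5/2,S:11/2):2/3):43/30)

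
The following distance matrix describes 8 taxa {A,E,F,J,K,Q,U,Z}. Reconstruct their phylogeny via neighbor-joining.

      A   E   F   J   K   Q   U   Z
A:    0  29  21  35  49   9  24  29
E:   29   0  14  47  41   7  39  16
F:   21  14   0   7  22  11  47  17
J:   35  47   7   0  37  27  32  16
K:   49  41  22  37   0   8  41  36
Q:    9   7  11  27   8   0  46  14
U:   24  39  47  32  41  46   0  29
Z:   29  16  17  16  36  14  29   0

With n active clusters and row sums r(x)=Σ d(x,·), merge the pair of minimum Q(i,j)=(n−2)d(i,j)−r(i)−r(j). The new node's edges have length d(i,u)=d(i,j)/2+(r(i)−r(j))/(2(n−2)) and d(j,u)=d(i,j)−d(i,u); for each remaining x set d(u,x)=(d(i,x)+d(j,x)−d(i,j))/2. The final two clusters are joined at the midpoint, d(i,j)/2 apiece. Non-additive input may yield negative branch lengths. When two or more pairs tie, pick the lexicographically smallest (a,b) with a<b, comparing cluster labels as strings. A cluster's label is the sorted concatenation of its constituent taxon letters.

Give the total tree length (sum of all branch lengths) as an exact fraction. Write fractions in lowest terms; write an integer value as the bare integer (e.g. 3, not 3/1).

679/8

1. join A+U (d=24, Q=-310) ⇒ AU; edges |A|=41/6, |U|=103/6
  updated: d(AU,E)=22, d(AU,F)=22, d(AU,J)=43/2, d(AU,K)=33, d(AU,Q)=31/2, d(AU,Z)=17
2. join K+Q (d=8, Q=-439/2) ⇒ KQ; edges |K|=269/20, |Q|=-109/20
  updated: d(AU,KQ)=81/4, d(E,KQ)=20, d(F,KQ)=25/2, d(J,KQ)=28, d(KQ,Z)=21
3. join F+J (d=7, Q=-164) ⇒ FJ; edges |F|=-19/8, |J|=75/8
  updated: d(AU,FJ)=73/4, d(E,FJ)=27, d(FJ,KQ)=67/4, d(FJ,Z)=13
4. join E+Z (d=16, Q=-104) ⇒ EZ; edges |E|=11, |Z|=5
  updated: d(AU,EZ)=23/2, d(EZ,FJ)=12, d(EZ,KQ)=25/2
5. join AU+EZ (d=23/2, Q=-63) ⇒ AEUZ; edges |AU|=37/4, |EZ|=9/4
  updated: d(AEUZ,FJ)=75/8, d(AEUZ,KQ)=85/8
6. join AEUZ+FJ (d=75/8, Q=-147/4) ⇒ AEFJUZ; edges |AEUZ|=13/8, |FJ|=31/4
  updated: d(AEFJUZ,KQ)=9
7. join AEFJUZ+KQ (d=9) ⇒ AEFJKQUZ; edges |AEFJUZ|=9/2, |KQ|=9/2
final tree: ((((A:41/6,U:103/6):37/4,(E:11,Z:5):9/4):13/8,(F:-19/8,J:75/8):31/4):9/2,(K:269/20,Q:-109/20):9/2)
total length: 679/8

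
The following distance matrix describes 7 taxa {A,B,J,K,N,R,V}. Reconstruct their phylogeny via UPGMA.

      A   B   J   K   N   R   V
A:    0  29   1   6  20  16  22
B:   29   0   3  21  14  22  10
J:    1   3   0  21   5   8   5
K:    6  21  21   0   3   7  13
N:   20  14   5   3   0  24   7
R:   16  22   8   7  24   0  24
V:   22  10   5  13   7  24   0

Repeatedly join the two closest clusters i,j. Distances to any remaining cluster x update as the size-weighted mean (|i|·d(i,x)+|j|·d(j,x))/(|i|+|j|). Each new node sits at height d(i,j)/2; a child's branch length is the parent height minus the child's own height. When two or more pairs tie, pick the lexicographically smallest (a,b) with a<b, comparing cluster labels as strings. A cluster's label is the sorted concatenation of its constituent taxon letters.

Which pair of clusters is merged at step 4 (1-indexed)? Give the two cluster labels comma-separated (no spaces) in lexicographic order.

iteration 1: select A,J (d=1); attach at lengths (1/2, 1/2); label the merged cluster AJ
  updated: d(AJ,B)=16, d(AJ,K)=27/2, d(AJ,N)=25/2, d(AJ,R)=12, d(AJ,V)=27/2
iteration 2: select K,N (d=3); attach at lengths (3/2, 3/2); label the merged cluster KN
  updated: d(AJ,KN)=13, d(B,KN)=35/2, d(KN,R)=31/2, d(KN,V)=10
iteration 3: select B,V (d=10); attach at lengths (5, 5); label the merged cluster BV
  updated: d(AJ,BV)=59/4, d(BV,KN)=55/4, d(BV,R)=23
iteration 4: select AJ,R (d=12); attach at lengths (11/2, 6); label the merged cluster AJR
  updated: d(AJR,BV)=35/2, d(AJR,KN)=83/6
iteration 5: select BV,KN (d=55/4); attach at lengths (15/8, 43/8); label the merged cluster BKNV
  updated: d(AJR,BKNV)=47/3
iteration 6: select AJR,BKNV (d=47/3); attach at lengths (11/6, 23/24); label the merged cluster ABJKNRV
final tree: (((A:1/2,J:1/2):11/2,R:6):11/6,((B:5,V:5):15/8,(K:3/2,N:3/2):43/8):23/24)
total length: 853/24

AJ,R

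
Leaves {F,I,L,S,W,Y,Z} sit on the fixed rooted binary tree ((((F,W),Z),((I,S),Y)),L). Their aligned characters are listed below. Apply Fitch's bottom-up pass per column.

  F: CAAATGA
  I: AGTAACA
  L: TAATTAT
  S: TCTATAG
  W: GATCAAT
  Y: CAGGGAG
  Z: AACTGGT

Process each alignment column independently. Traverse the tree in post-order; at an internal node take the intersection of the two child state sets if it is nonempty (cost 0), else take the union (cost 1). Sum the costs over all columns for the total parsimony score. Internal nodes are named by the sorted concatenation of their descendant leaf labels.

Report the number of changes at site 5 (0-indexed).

site 0, node FW: F={C} ∪ W={G} → {C,G} (+1)
site 0, node FWZ: FW={C,G} ∪ Z={A} → {A,C,G} (+1)
site 0, node IS: I={A} ∪ S={T} → {A,T} (+1)
site 0, node ISY: IS={A,T} ∪ Y={C} → {A,C,T} (+1)
site 0, node FISWYZ: FWZ={A,C,G} ∩ ISY={A,C,T} → {A,C} (+0)
site 0, node FILSWYZ: FISWYZ={A,C} ∪ L={T} → {A,C,T} (+1)
site 1, node FW: F={A} ∩ W={A} → {A} (+0)
site 1, node FWZ: FW={A} ∩ Z={A} → {A} (+0)
site 1, node IS: I={G} ∪ S={C} → {C,G} (+1)
site 1, node ISY: IS={C,G} ∪ Y={A} → {A,C,G} (+1)
site 1, node FISWYZ: FWZ={A} ∩ ISY={A,C,G} → {A} (+0)
site 1, node FILSWYZ: FISWYZ={A} ∩ L={A} → {A} (+0)
site 2, node FW: F={A} ∪ W={T} → {A,T} (+1)
site 2, node FWZ: FW={A,T} ∪ Z={C} → {A,C,T} (+1)
site 2, node IS: I={T} ∩ S={T} → {T} (+0)
site 2, node ISY: IS={T} ∪ Y={G} → {G,T} (+1)
site 2, node FISWYZ: FWZ={A,C,T} ∩ ISY={G,T} → {T} (+0)
site 2, node FILSWYZ: FISWYZ={T} ∪ L={A} → {A,T} (+1)
site 3, node FW: F={A} ∪ W={C} → {A,C} (+1)
site 3, node FWZ: FW={A,C} ∪ Z={T} → {A,C,T} (+1)
site 3, node IS: I={A} ∩ S={A} → {A} (+0)
site 3, node ISY: IS={A} ∪ Y={G} → {A,G} (+1)
site 3, node FISWYZ: FWZ={A,C,T} ∩ ISY={A,G} → {A} (+0)
site 3, node FILSWYZ: FISWYZ={A} ∪ L={T} → {A,T} (+1)
site 4, node FW: F={T} ∪ W={A} → {A,T} (+1)
site 4, node FWZ: FW={A,T} ∪ Z={G} → {A,G,T} (+1)
site 4, node IS: I={A} ∪ S={T} → {A,T} (+1)
site 4, node ISY: IS={A,T} ∪ Y={G} → {A,G,T} (+1)
site 4, node FISWYZ: FWZ={A,G,T} ∩ ISY={A,G,T} → {A,G,T} (+0)
site 4, node FILSWYZ: FISWYZ={A,G,T} ∩ L={T} → {T} (+0)
site 5, node FW: F={G} ∪ W={A} → {A,G} (+1)
site 5, node FWZ: FW={A,G} ∩ Z={G} → {G} (+0)
site 5, node IS: I={C} ∪ S={A} → {A,C} (+1)
site 5, node ISY: IS={A,C} ∩ Y={A} → {A} (+0)
site 5, node FISWYZ: FWZ={G} ∪ ISY={A} → {A,G} (+1)
site 5, node FILSWYZ: FISWYZ={A,G} ∩ L={A} → {A} (+0)
site 6, node FW: F={A} ∪ W={T} → {A,T} (+1)
site 6, node FWZ: FW={A,T} ∩ Z={T} → {T} (+0)
site 6, node IS: I={A} ∪ S={G} → {A,G} (+1)
site 6, node ISY: IS={A,G} ∩ Y={G} → {G} (+0)
site 6, node FISWYZ: FWZ={T} ∪ ISY={G} → {G,T} (+1)
site 6, node FILSWYZ: FISWYZ={G,T} ∩ L={T} → {T} (+0)
per-site changes: [5, 2, 4, 4, 4, 3, 3]; total = 25

3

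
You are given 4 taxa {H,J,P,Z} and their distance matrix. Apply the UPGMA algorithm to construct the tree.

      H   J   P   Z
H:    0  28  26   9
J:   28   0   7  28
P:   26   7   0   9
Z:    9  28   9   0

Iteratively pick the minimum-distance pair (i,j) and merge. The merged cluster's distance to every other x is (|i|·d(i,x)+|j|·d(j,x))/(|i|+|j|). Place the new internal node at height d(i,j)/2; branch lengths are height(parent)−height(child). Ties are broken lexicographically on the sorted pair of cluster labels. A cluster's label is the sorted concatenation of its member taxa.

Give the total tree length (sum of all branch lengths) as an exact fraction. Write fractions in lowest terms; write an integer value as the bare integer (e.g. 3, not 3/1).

123/4

step 1: merge (J,P) at d=7; branch lengths J→7/2, P→7/2; new cluster JP
  updated: d(H,JP)=27, d(JP,Z)=37/2
step 2: merge (H,Z) at d=9; branch lengths H→9/2, Z→9/2; new cluster HZ
  updated: d(HZ,JP)=91/4
step 3: merge (HZ,JP) at d=91/4; branch lengths HZ→55/8, JP→63/8; new cluster HJPZ
final tree: ((H:9/2,Z:9/2):55/8,(J:7/2,P:7/2):63/8)
total length: 123/4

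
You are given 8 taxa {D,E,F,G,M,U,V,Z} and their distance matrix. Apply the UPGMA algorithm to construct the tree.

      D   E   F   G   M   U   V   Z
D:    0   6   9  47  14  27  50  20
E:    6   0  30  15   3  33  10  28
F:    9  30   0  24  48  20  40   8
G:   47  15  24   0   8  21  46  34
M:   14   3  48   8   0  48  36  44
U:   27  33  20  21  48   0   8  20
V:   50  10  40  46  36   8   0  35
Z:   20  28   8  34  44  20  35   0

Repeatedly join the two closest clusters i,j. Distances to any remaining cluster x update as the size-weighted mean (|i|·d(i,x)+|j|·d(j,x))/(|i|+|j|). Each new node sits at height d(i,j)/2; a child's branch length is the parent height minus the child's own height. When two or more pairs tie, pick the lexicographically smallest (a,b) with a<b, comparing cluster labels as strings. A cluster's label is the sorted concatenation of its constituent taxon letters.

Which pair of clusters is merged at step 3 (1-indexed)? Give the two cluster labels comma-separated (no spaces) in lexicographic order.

U,V

step 1: merge (E,M) at d=3; branch lengths E→3/2, M→3/2; new cluster EM
  updated: d(D,EM)=10, d(EM,F)=39, d(EM,G)=23/2, d(EM,U)=81/2, d(EM,V)=23, d(EM,Z)=36
step 2: merge (F,Z) at d=8; branch lengths F→4, Z→4; new cluster FZ
  updated: d(D,FZ)=29/2, d(EM,FZ)=75/2, d(FZ,G)=29, d(FZ,U)=20, d(FZ,V)=75/2
step 3: merge (U,V) at d=8; branch lengths U→4, V→4; new cluster UV
  updated: d(D,UV)=77/2, d(EM,UV)=127/4, d(FZ,UV)=115/4, d(G,UV)=67/2
step 4: merge (D,EM) at d=10; branch lengths D→5, EM→7/2; new cluster DEM
  updated: d(DEM,FZ)=179/6, d(DEM,G)=70/3, d(DEM,UV)=34
step 5: merge (DEM,G) at d=70/3; branch lengths DEM→20/3, G→35/3; new cluster DEGM
  updated: d(DEGM,FZ)=237/8, d(DEGM,UV)=271/8
step 6: merge (FZ,UV) at d=115/4; branch lengths FZ→83/8, UV→83/8; new cluster FUVZ
  updated: d(DEGM,FUVZ)=127/4
step 7: merge (DEGM,FUVZ) at d=127/4; branch lengths DEGM→101/24, FUVZ→3/2; new cluster DEFGMUVZ
final tree: (((D:5,(E:3/2,M:3/2):7/2):20/3,G:35/3):101/24,((F:4,Z:4):83/8,(U:4,V:4):83/8):3/2)
total length: 1735/24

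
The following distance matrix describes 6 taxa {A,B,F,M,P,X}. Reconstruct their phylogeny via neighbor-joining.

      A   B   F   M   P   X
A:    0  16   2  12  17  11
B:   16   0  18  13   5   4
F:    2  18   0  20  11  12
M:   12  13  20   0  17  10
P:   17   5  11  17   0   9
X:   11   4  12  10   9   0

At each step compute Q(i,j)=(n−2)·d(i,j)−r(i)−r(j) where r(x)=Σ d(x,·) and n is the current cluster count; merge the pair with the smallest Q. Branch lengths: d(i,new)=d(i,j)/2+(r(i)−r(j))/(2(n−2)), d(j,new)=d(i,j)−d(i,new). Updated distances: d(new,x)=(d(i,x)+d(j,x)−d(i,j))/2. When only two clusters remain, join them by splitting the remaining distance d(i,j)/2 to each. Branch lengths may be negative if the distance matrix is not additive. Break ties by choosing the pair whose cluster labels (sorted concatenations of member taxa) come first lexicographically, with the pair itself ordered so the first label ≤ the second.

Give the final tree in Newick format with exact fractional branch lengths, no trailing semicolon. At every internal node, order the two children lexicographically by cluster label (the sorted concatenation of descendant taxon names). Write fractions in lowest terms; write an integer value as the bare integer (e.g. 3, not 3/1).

((((A:3/8,F:13/8):15/2,M:15/2):7/4,(B:3/2,P:7/2):3):1/2,X:1/2)

1. join A+F (d=2, Q=-113) ⇒ AF; edges |A|=3/8, |F|=13/8
  updated: d(AF,B)=16, d(AF,M)=15, d(AF,P)=13, d(AF,X)=21/2
2. join B+P (d=5, Q=-67) ⇒ BP; edges |B|=3/2, |P|=7/2
  updated: d(AF,BP)=12, d(BP,M)=25/2, d(BP,X)=4
3. join AF+M (d=15, Q=-45) ⇒ AFM; edges |AF|=15/2, |M|=15/2
  updated: d(AFM,BP)=19/4, d(AFM,X)=11/4
4. join AFM+BP (d=19/4, Q=-23/2) ⇒ ABFMP; edges |AFM|=7/4, |BP|=3
  updated: d(ABFMP,X)=1
5. join ABFMP+X (d=1) ⇒ ABFMPX; edges |ABFMP|=1/2, |X|=1/2
final tree: ((((A:3/8,F:13/8):15/2,M:15/2):7/4,(B:3/2,P:7/2):3):1/2,X:1/2)
total length: 111/4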